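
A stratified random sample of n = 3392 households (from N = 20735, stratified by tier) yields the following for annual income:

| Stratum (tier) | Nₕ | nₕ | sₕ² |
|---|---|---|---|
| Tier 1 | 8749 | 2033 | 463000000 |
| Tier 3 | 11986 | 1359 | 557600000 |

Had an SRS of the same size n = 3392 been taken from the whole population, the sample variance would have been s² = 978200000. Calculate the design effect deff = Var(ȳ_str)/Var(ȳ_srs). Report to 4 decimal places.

0.6330

Var(ȳ_str) = Σ Wₕ²(1−fₕ)sₕ²/nₕ with Wₕ = Nₕ/20735:
  Tier 1: (8749/20735)²·(1−2033/8749)·463000000/2033 = 31124.662
  Tier 3: (11986/20735)²·(1−1359/11986)·557600000/1359 = 121557.06
  → Var(ȳ_str) = 152681.72.
Var(ȳ_srs) = (1 − 3392/20735)·978200000/3392 = 241208.16.
deff = 152681.72 / 241208.16 = 0.6330.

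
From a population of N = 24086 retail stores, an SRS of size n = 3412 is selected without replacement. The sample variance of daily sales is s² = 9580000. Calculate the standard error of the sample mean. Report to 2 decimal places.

Under SRS without replacement, Var(ȳ) = (1 − f)·s²/n with f = n/N = 3412/24086 = 0.14165906.
Var(ȳ) = (1 − 0.14165906)·9580000/3412 = 0.85834094·2807.7374 = 2409.996.
SE(ȳ) = √(2409.996) = 49.09.

49.09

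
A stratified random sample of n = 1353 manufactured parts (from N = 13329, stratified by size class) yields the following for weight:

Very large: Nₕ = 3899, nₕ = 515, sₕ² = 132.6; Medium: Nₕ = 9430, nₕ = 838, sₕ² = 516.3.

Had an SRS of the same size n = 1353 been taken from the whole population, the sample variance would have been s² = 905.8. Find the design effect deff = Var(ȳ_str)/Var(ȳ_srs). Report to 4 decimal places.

0.4989

Var(ȳ_str) = Σ Wₕ²(1−fₕ)sₕ²/nₕ with Wₕ = Nₕ/13329:
  Very large: (3899/13329)²·(1−515/3899)·132.6/515 = 0.019121623
  Medium: (9430/13329)²·(1−838/9430)·516.3/838 = 0.28097581
  → Var(ȳ_str) = 0.30009743.
Var(ȳ_srs) = (1 − 1353/13329)·905.8/1353 = 0.60151815.
deff = 0.30009743 / 0.60151815 = 0.4989.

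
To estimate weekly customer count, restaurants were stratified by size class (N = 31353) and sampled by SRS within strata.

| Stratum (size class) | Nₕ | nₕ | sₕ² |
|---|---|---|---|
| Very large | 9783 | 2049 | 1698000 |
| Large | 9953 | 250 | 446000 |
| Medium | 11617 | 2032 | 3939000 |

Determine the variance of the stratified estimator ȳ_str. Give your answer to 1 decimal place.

Var(ȳ_str) = Σₕ Wₕ²(1 − fₕ)sₕ²/nₕ with Wₕ = Nₕ/N, N = 31353.
Very large: Wₕ = 0.31202756; term = 0.31202756²·(1 − 0.20944496)·1698000/2049 = 63.784293.
Large: Wₕ = 0.31744969; term = 0.31744969²·(1 − 0.02511805)·446000/250 = 175.2656.
Medium: Wₕ = 0.37052276; term = 0.37052276²·(1 − 0.17491607)·3939000/2032 = 219.57868.
Sum = 458.62857.

458.6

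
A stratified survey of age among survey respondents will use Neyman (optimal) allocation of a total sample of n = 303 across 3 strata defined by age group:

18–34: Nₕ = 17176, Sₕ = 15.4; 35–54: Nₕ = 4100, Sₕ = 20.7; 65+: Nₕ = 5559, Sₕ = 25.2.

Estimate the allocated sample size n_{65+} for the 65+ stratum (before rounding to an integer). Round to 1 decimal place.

86.7

Neyman allocation: nₕ = n·NₕSₕ / Σⱼ NⱼSⱼ.
Σ NⱼSⱼ = 17176·15.4 + 4100·20.7 + 5559·25.2 = 489467.2.
n_{65+} = 303·5559·25.2 / 489467.2 = 86.7.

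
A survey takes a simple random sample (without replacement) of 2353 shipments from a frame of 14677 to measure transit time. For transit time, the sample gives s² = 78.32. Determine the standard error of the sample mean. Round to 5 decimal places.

Under SRS without replacement, Var(ȳ) = (1 − f)·s²/n with f = n/N = 2353/14677 = 0.16031887.
Var(ȳ) = (1 − 0.16031887)·78.32/2353 = 0.83968113·0.033285168 = 0.027948927.
SE(ȳ) = √(0.027948927) = 0.16718.

0.16718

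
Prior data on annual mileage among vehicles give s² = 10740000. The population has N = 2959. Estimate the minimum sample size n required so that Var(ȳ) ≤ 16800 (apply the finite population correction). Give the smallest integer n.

Without fpc, n₀ = s²/D = 10740000/16800 = 639.2857.
With fpc, (1 − n/N)·s²/n ≤ D requires n ≥ n₀/(1 + n₀/N) = 639.2857/(1 + 639.2857/2959) = 525.7077.
Rounding up, n = 526.

526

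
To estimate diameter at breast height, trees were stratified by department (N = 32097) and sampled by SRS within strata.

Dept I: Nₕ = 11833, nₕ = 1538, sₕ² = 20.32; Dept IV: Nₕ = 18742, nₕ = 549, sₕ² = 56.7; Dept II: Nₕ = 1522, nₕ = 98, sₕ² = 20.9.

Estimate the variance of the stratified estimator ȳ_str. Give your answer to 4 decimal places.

Var(ȳ_str) = Σₕ Wₕ²(1 − fₕ)sₕ²/nₕ with Wₕ = Nₕ/N, N = 32097.
Dept I: Wₕ = 0.36866374; term = 0.36866374²·(1 − 0.12997549)·20.32/1538 = 0.001562283.
Dept IV: Wₕ = 0.58391750; term = 0.58391750²·(1 − 0.02929250)·56.7/549 = 0.034182363.
Dept II: Wₕ = 0.04741876; term = 0.04741876²·(1 − 0.06438896)·20.9/98 = 4.4865857 × 10^-4.
Sum = 0.036193305.

0.0362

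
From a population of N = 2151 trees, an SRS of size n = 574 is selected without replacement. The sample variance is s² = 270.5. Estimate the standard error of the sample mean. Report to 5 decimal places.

Under SRS without replacement, Var(ȳ) = (1 − f)·s²/n with f = n/N = 574/2151 = 0.26685263.
Var(ȳ) = (1 − 0.26685263)·270.5/574 = 0.73314737·0.47125436 = 0.34549889.
SE(ȳ) = √(0.34549889) = 0.58779.

0.58779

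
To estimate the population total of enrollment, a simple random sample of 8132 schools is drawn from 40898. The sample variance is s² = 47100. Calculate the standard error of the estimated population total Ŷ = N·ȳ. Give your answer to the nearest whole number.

88100

Var(Ŷ) = N²·Var(ȳ) = N²·(1 − n/N)·s²/n.
f = 8132/40898 = 0.19883613; Var(ȳ) = 0.80116387·47100/8132 = 4.6402875.
Var(Ŷ) = 40898² · 4.6402875 = 7.7615602 × 10^9.
SE(Ŷ) = √(7.7615602 × 10^9) = 88100.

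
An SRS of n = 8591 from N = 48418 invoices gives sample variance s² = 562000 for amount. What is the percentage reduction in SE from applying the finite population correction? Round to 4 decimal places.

f = n/N = 8591/48418 = 0.17743401.
SE_no-fpc = √(s²/n) = 8.088096; SE_fpc = √((1−f)s²/n) = 7.335533.
Ratio = √(1−f) = 0.90695424. Reduction = 100·(1 − 0.90695424) = 9.3046%.

9.3046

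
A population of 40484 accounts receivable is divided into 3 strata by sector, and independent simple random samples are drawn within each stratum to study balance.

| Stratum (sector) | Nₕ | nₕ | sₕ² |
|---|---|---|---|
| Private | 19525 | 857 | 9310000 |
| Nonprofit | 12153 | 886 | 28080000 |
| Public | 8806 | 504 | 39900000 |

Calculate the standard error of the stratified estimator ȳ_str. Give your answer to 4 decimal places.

Var(ȳ_str) = Σₕ Wₕ²(1 − fₕ)sₕ²/nₕ with Wₕ = Nₕ/N, N = 40484.
Private: Wₕ = 0.48228930; term = 0.48228930²·(1 − 0.04389245)·9310000/857 = 2415.9662.
Nonprofit: Wₕ = 0.30019267; term = 0.30019267²·(1 − 0.07290381)·28080000/886 = 2647.8193.
Public: Wₕ = 0.21751803; term = 0.21751803²·(1 − 0.05723370)·39900000/504 = 3531.3189.
Sum = 8595.1044.
SE = √(8595.1044) = 92.7098.

92.7098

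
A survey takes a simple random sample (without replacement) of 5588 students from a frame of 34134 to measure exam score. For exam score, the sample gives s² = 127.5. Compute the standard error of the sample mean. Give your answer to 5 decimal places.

Under SRS without replacement, Var(ȳ) = (1 − f)·s²/n with f = n/N = 5588/34134 = 0.16370774.
Var(ȳ) = (1 − 0.16370774)·127.5/5588 = 0.83629226·0.02281675 = 0.019081472.
SE(ȳ) = √(0.019081472) = 0.13814.

0.13814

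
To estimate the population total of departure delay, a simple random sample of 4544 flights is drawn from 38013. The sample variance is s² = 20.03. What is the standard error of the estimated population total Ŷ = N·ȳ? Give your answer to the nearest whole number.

2368

Var(Ŷ) = N²·Var(ȳ) = N²·(1 − n/N)·s²/n.
f = 4544/38013 = 0.11953805; Var(ȳ) = 0.88046195·20.03/4544 = 0.0038810856.
Var(Ŷ) = 38013² · 0.0038810856 = 5.6081228 × 10^6.
SE(Ŷ) = √(5.6081228 × 10^6) = 2368.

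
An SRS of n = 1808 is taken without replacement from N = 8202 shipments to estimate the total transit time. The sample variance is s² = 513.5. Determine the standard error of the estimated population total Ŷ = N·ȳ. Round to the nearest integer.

Var(Ŷ) = N²·Var(ȳ) = N²·(1 − n/N)·s²/n.
f = 1808/8202 = 0.22043404; Var(ȳ) = 0.77956596·513.5/1808 = 0.22140881.
Var(Ŷ) = 8202² · 0.22140881 = 1.4894791 × 10^7.
SE(Ŷ) = √(1.4894791 × 10^7) = 3859.

3859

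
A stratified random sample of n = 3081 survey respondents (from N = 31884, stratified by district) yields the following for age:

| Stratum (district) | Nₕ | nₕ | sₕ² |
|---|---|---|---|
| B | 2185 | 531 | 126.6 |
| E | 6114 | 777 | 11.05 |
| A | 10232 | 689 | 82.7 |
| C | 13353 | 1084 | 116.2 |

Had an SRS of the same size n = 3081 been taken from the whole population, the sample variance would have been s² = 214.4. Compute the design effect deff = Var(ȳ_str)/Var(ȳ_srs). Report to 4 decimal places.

0.4789

Var(ȳ_str) = Σ Wₕ²(1−fₕ)sₕ²/nₕ with Wₕ = Nₕ/31884:
  B: (2185/31884)²·(1−531/2185)·126.6/531 = 8.4757967 × 10^-4
  E: (6114/31884)²·(1−777/6114)·11.05/777 = 4.5647636 × 10^-4
  A: (10232/31884)²·(1−689/10232)·82.7/689 = 0.011528854
  C: (13353/31884)²·(1−1084/13353)·116.2/1084 = 0.017275048
  → Var(ȳ_str) = 0.030107958.
Var(ȳ_srs) = (1 − 3081/31884)·214.4/3081 = 0.06286342.
deff = 0.030107958 / 0.06286342 = 0.4789.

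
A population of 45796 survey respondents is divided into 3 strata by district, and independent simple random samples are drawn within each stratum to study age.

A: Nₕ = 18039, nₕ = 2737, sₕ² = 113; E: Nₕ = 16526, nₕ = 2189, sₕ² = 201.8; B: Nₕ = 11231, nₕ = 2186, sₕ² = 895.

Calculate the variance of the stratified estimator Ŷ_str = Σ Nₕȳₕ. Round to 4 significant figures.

Var(Ŷ_str) = Σₕ Nₕ²(1 − fₕ)sₕ²/nₕ.
A: 18039²·(1 − 2737/18039)·113/2737 = 1.1396311 × 10^7.
E: 16526²·(1 − 2189/16526)·201.8/2189 = 2.1842454 × 10^7.
B: 11231²·(1 − 2186/11231)·895/2186 = 4.1591049 × 10^7.
Sum = 7.4829814 × 10^7.

7.483 × 10^7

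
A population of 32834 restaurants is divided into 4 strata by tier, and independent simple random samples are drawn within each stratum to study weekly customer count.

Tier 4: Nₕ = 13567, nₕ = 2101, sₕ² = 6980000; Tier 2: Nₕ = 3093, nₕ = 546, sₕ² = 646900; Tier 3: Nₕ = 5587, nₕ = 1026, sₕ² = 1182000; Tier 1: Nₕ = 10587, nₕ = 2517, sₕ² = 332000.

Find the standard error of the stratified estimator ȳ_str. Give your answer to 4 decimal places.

22.9286

Var(ȳ_str) = Σₕ Wₕ²(1 − fₕ)sₕ²/nₕ with Wₕ = Nₕ/N, N = 32834.
Tier 4: Wₕ = 0.41319973; term = 0.41319973²·(1 − 0.15486106)·6980000/2101 = 479.37739.
Tier 2: Wₕ = 0.09420113; term = 0.09420113²·(1 − 0.17652764)·646900/546 = 8.6577648.
Tier 3: Wₕ = 0.17015898; term = 0.17015898²·(1 − 0.18364059)·1182000/1026 = 27.230855.
Tier 1: Wₕ = 0.32244015; term = 0.32244015²·(1 − 0.23774440)·332000/2517 = 10.453308.
Sum = 525.71932.
SE = √(525.71932) = 22.9286.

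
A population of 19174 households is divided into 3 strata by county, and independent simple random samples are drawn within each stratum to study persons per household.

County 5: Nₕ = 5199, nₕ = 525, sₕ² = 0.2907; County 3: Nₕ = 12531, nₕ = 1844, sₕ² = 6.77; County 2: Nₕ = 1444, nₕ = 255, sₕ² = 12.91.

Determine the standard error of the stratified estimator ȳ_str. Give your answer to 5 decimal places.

0.04013

Var(ȳ_str) = Σₕ Wₕ²(1 − fₕ)sₕ²/nₕ with Wₕ = Nₕ/N, N = 19174.
County 5: Wₕ = 0.27114843; term = 0.27114843²·(1 − 0.10098096)·0.2907/525 = 3.6598965 × 10^-5.
County 3: Wₕ = 0.65354125; term = 0.65354125²·(1 − 0.14715506)·6.77/1844 = 0.0013373462.
County 2: Wₕ = 0.07531032; term = 0.07531032²·(1 − 0.17659280)·12.91/255 = 2.3643386 × 10^-4.
Sum = 0.001610379.
SE = √(0.001610379) = 0.04013.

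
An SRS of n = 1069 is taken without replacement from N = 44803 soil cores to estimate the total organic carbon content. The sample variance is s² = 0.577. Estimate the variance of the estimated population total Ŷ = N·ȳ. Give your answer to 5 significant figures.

1.0576 × 10^6

Var(Ŷ) = N²·Var(ȳ) = N²·(1 − n/N)·s²/n.
f = 1069/44803 = 0.02386001; Var(ȳ) = 0.97613999·0.577/1069 = 5.2687818 × 10^-4.
Var(Ŷ) = 44803² · (5.2687818 × 10^-4) = 1.0576072 × 10^6.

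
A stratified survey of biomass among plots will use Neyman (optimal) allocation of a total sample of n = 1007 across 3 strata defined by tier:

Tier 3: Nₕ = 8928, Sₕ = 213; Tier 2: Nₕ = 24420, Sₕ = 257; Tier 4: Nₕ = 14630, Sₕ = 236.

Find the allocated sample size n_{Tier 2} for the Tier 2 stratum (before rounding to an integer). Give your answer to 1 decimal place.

Neyman allocation: nₕ = n·NₕSₕ / Σⱼ NⱼSⱼ.
Σ NⱼSⱼ = 8928·213 + 24420·257 + 14630·236 = 1.1630284 × 10^7.
n_{Tier 2} = 1007·24420·257 / (1.1630284 × 10^7) = 543.4.

543.4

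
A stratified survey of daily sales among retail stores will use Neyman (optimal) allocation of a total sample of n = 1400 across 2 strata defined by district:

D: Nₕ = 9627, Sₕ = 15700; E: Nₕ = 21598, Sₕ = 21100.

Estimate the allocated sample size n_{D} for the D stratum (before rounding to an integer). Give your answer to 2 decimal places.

Neyman allocation: nₕ = n·NₕSₕ / Σⱼ NⱼSⱼ.
Σ NⱼSⱼ = 9627·15700 + 21598·21100 = 6.068617 × 10^8.
n_{D} = 1400·9627·15700 / (6.068617 × 10^8) = 348.68.

348.68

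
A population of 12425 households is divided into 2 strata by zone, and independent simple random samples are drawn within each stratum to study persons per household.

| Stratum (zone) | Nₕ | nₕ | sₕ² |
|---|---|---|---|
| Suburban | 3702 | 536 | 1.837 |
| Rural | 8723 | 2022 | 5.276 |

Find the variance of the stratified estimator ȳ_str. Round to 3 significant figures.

Var(ȳ_str) = Σₕ Wₕ²(1 − fₕ)sₕ²/nₕ with Wₕ = Nₕ/N, N = 12425.
Suburban: Wₕ = 0.29794769; term = 0.29794769²·(1 − 0.14478660)·1.837/536 = 2.6019497 × 10^-4.
Rural: Wₕ = 0.70205231; term = 0.70205231²·(1 − 0.23180099)·5.276/2022 = 9.8795311 × 10^-4.
Sum = 0.0012481481.

0.00125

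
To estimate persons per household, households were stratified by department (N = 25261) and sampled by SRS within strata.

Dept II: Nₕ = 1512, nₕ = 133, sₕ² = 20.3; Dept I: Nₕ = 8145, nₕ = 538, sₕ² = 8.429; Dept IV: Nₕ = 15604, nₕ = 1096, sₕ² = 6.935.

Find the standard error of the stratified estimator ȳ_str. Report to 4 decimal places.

0.0653

Var(ȳ_str) = Σₕ Wₕ²(1 − fₕ)sₕ²/nₕ with Wₕ = Nₕ/N, N = 25261.
Dept II: Wₕ = 0.05985511; term = 0.05985511²·(1 − 0.08796296)·20.3/133 = 4.9872298 × 10^-4.
Dept I: Wₕ = 0.32243379; term = 0.32243379²·(1 − 0.06605279)·8.429/538 = 0.0015212381.
Dept IV: Wₕ = 0.61771110; term = 0.61771110²·(1 − 0.07023840)·6.935/1096 = 0.0022448035.
Sum = 0.0042647646.
SE = √(0.0042647646) = 0.0653.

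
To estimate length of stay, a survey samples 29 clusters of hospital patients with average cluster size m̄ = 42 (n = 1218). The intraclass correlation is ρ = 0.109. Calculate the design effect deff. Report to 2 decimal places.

deff = 1 + (42 − 1)·0.109 = 1 + 4.469 = 5.469.

5.47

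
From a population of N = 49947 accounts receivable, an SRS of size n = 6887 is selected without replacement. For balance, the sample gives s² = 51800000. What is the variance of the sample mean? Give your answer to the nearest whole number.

6484

Under SRS without replacement, Var(ȳ) = (1 − f)·s²/n with f = n/N = 6887/49947 = 0.13788616.
Var(ȳ) = (1 − 0.13788616)·51800000/6887 = 0.86211384·7521.4172 = 6484.3178.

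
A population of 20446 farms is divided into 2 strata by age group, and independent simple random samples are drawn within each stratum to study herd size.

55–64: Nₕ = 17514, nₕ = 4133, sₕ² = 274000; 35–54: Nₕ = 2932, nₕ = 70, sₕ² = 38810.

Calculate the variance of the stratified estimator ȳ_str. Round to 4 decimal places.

48.2949

Var(ȳ_str) = Σₕ Wₕ²(1 − fₕ)sₕ²/nₕ with Wₕ = Nₕ/N, N = 20446.
55–64: Wₕ = 0.85659787; term = 0.85659787²·(1 − 0.23598264)·274000/4133 = 37.165704.
35–54: Wₕ = 0.14340213; term = 0.14340213²·(1 − 0.02387449)·38810/70 = 11.129163.
Sum = 48.294867.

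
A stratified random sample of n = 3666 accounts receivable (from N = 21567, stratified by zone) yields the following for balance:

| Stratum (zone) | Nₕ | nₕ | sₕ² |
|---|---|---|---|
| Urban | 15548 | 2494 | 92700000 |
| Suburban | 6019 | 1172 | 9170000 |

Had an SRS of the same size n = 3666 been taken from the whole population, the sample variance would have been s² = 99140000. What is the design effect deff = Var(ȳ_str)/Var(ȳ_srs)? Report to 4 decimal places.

Var(ȳ_str) = Σ Wₕ²(1−fₕ)sₕ²/nₕ with Wₕ = Nₕ/21567:
  Urban: (15548/21567)²·(1−2494/15548)·92700000/2494 = 16218.921
  Suburban: (6019/21567)²·(1−1172/6019)·9170000/1172 = 490.74921
  → Var(ȳ_str) = 16709.67.
Var(ȳ_srs) = (1 − 3666/21567)·99140000/3666 = 22446.261.
deff = 16709.67 / 22446.261 = 0.7444.

0.7444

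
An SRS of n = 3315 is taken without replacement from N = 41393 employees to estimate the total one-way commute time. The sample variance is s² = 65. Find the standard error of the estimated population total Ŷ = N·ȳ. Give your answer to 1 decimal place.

5559.2

Var(Ŷ) = N²·Var(ȳ) = N²·(1 − n/N)·s²/n.
f = 3315/41393 = 0.08008600; Var(ȳ) = 0.91991400·65/3315 = 0.018037529.
Var(Ŷ) = 41393² · 0.018037529 = 3.090515 × 10^7.
SE(Ŷ) = √(3.090515 × 10^7) = 5559.2.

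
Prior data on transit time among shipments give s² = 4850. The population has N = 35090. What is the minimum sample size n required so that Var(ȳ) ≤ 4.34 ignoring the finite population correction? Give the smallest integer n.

Without fpc, n₀ = s²/D = 4850/4.34 = 1117.5115.
Rounding up, n = 1118.

1118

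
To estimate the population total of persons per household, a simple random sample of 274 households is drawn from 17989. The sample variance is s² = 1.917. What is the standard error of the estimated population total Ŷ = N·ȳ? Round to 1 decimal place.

Var(Ŷ) = N²·Var(ȳ) = N²·(1 − n/N)·s²/n.
f = 274/17989 = 0.01523153; Var(ȳ) = 0.98476847·1.917/274 = 0.0068897852.
Var(Ŷ) = 17989² · 0.0068897852 = 2.2295629 × 10^6.
SE(Ŷ) = √(2.2295629 × 10^6) = 1493.2.

1493.2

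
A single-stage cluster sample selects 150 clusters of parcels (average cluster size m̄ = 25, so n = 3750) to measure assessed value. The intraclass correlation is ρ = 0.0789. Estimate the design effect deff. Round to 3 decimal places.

deff = 1 + (25 − 1)·0.0789 = 1 + 1.8936 = 2.8936.

2.894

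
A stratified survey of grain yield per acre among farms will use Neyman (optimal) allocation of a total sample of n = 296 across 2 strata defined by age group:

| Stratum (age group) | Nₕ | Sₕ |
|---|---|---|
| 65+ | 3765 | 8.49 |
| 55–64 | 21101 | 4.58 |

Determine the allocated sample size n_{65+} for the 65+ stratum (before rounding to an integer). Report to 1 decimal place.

73.6

Neyman allocation: nₕ = n·NₕSₕ / Σⱼ NⱼSⱼ.
Σ NⱼSⱼ = 3765·8.49 + 21101·4.58 = 128607.43.
n_{65+} = 296·3765·8.49 / 128607.43 = 73.6.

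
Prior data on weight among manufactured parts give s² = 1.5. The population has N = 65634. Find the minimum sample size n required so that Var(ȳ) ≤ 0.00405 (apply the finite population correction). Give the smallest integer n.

Without fpc, n₀ = s²/D = 1.5/0.00405 = 370.3704.
With fpc, (1 − n/N)·s²/n ≤ D requires n ≥ n₀/(1 + n₀/N) = 370.3704/(1 + 370.3704/65634) = 368.2921.
Rounding up, n = 369.

369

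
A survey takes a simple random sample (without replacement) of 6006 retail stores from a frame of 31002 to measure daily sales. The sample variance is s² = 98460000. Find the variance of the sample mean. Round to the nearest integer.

13218

Under SRS without replacement, Var(ȳ) = (1 − f)·s²/n with f = n/N = 6006/31002 = 0.19372944.
Var(ȳ) = (1 − 0.19372944)·98460000/6006 = 0.80627056·16393.606 = 13217.682.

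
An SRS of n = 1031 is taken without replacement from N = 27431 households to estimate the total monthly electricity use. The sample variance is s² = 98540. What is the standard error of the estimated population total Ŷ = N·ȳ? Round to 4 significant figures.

263100

Var(Ŷ) = N²·Var(ȳ) = N²·(1 − n/N)·s²/n.
f = 1031/27431 = 0.03758521; Var(ȳ) = 0.96241479·98540/1031 = 91.984824.
Var(Ŷ) = 27431² · 91.984824 = 6.9214879 × 10^10.
SE(Ŷ) = √(6.9214879 × 10^10) = 263100.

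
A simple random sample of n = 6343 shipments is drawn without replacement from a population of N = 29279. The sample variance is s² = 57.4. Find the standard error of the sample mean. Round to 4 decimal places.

Under SRS without replacement, Var(ȳ) = (1 − f)·s²/n with f = n/N = 6343/29279 = 0.21663991.
Var(ȳ) = (1 − 0.21663991)·57.4/6343 = 0.78336009·0.0090493457 = 0.0070888963.
SE(ȳ) = √(0.0070888963) = 0.0842.

0.0842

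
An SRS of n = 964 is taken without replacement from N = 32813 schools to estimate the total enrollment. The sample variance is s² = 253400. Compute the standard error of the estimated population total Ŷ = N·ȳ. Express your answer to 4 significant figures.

Var(Ŷ) = N²·Var(ȳ) = N²·(1 − n/N)·s²/n.
f = 964/32813 = 0.02937860; Var(ȳ) = 0.97062140·253400/964 = 255.14052.
Var(Ŷ) = 32813² · 255.14052 = 2.74708 × 10^11.
SE(Ŷ) = √(2.74708 × 10^11) = 524100.

524100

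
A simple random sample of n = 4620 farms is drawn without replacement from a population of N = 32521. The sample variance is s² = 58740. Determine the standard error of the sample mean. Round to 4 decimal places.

3.3027

Under SRS without replacement, Var(ȳ) = (1 − f)·s²/n with f = n/N = 4620/32521 = 0.14206205.
Var(ȳ) = (1 − 0.14206205)·58740/4620 = 0.85793795·12.714286 = 10.908068.
SE(ȳ) = √(10.908068) = 3.3027.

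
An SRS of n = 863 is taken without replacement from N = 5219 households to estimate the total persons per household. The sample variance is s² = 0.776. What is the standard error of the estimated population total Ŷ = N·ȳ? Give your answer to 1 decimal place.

143.0

Var(Ŷ) = N²·Var(ȳ) = N²·(1 − n/N)·s²/n.
f = 863/5219 = 0.16535735; Var(ȳ) = 0.83464265·0.776/863 = 7.5050139 × 10^-4.
Var(Ŷ) = 5219² · (7.5050139 × 10^-4) = 20442.128.
SE(Ŷ) = √(20442.128) = 143.0.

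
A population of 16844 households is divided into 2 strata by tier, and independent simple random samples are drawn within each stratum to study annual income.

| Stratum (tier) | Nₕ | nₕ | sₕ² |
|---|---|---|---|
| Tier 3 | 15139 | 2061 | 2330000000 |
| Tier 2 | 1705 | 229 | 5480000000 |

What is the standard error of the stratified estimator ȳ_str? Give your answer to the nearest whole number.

Var(ȳ_str) = Σₕ Wₕ²(1 − fₕ)sₕ²/nₕ with Wₕ = Nₕ/N, N = 16844.
Tier 3: Wₕ = 0.89877701; term = 0.89877701²·(1 − 0.13613845)·2330000000/2061 = 788907.32.
Tier 2: Wₕ = 0.10122299; term = 0.10122299²·(1 − 0.13431085)·5480000000/229 = 212258.63.
Sum = 1.001166 × 10^6.
SE = √(1.001166 × 10^6) = 1001.

1001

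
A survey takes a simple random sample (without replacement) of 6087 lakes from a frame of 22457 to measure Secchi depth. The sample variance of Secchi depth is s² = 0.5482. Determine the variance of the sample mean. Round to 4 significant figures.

Under SRS without replacement, Var(ȳ) = (1 − f)·s²/n with f = n/N = 6087/22457 = 0.27105134.
Var(ȳ) = (1 − 0.27105134)·0.5482/6087 = 0.72894866·9.0060785 × 10^-5 = 6.5649689 × 10^-5.

6.565 × 10^-5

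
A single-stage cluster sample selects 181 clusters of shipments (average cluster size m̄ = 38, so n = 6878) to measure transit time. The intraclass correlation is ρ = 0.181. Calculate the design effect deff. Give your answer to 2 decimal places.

7.70

deff = 1 + (38 − 1)·0.181 = 1 + 6.697 = 7.697.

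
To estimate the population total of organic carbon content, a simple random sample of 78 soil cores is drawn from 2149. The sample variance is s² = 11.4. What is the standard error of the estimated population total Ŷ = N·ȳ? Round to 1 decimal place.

Var(Ŷ) = N²·Var(ȳ) = N²·(1 − n/N)·s²/n.
f = 78/2149 = 0.03629595; Var(ȳ) = 0.96370405·11.4/78 = 0.14084905.
Var(Ŷ) = 2149² · 0.14084905 = 650469.22.
SE(Ŷ) = √(650469.22) = 806.5.

806.5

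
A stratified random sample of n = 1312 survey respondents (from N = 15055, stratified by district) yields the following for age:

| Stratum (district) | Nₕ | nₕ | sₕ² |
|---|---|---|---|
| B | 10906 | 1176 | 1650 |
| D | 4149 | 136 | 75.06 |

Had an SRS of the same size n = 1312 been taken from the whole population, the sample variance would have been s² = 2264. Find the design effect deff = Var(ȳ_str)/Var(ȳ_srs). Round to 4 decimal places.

Var(ȳ_str) = Σ Wₕ²(1−fₕ)sₕ²/nₕ with Wₕ = Nₕ/15055:
  B: (10906/15055)²·(1−1176/10906)·1650/1176 = 0.65689119
  D: (4149/15055)²·(1−136/4149)·75.06/136 = 0.040543452
  → Var(ȳ_str) = 0.69743464.
Var(ȳ_srs) = (1 − 1312/15055)·2264/1312 = 1.5752278.
deff = 0.69743464 / 1.5752278 = 0.4428.

0.4428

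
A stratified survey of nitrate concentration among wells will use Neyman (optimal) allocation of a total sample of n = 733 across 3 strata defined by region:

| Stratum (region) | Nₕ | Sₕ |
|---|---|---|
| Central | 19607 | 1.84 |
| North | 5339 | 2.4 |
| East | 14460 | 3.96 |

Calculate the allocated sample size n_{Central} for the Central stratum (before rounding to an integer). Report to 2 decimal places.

249.12

Neyman allocation: nₕ = n·NₕSₕ / Σⱼ NⱼSⱼ.
Σ NⱼSⱼ = 19607·1.84 + 5339·2.4 + 14460·3.96 = 106152.08.
n_{Central} = 733·19607·1.84 / 106152.08 = 249.12.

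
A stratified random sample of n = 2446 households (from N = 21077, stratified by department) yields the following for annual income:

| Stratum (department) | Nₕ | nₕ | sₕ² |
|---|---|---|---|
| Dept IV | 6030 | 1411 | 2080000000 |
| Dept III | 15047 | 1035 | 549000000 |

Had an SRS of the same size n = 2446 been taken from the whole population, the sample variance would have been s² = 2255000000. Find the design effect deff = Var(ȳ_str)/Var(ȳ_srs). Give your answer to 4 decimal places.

Var(ȳ_str) = Σ Wₕ²(1−fₕ)sₕ²/nₕ with Wₕ = Nₕ/21077:
  Dept IV: (6030/21077)²·(1−1411/6030)·2080000000/1411 = 92423.839
  Dept III: (15047/21077)²·(1−1035/15047)·549000000/1035 = 251747.09
  → Var(ȳ_str) = 344170.93.
Var(ȳ_srs) = (1 − 2446/21077)·2255000000/2446 = 814924.67.
deff = 344170.93 / 814924.67 = 0.4223.

0.4223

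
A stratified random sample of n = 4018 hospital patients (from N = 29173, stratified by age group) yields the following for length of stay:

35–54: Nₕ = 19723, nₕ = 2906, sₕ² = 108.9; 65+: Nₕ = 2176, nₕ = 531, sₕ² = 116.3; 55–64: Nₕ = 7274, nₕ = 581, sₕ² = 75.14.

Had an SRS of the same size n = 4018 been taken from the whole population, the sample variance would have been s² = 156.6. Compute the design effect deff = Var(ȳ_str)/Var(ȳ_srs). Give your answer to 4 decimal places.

Var(ȳ_str) = Σ Wₕ²(1−fₕ)sₕ²/nₕ with Wₕ = Nₕ/29173:
  35–54: (19723/29173)²·(1−2906/19723)·108.9/2906 = 0.014604664
  65+: (2176/29173)²·(1−531/2176)·116.3/531 = 9.2118701 × 10^-4
  55–64: (7274/29173)²·(1−581/7274)·75.14/581 = 0.0073982158
  → Var(ȳ_str) = 0.022924067.
Var(ȳ_srs) = (1 − 4018/29173)·156.6/4018 = 0.033606637.
deff = 0.022924067 / 0.033606637 = 0.6821.

0.6821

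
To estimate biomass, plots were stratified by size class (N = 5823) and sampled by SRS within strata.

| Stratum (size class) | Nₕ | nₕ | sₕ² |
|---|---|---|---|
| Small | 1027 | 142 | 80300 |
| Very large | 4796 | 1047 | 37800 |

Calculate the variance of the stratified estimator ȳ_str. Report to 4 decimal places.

Var(ȳ_str) = Σₕ Wₕ²(1 − fₕ)sₕ²/nₕ with Wₕ = Nₕ/N, N = 5823.
Small: Wₕ = 0.17636957; term = 0.17636957²·(1 − 0.13826680)·80300/142 = 15.15819.
Very large: Wₕ = 0.82363043; term = 0.82363043²·(1 − 0.21830692)·37800/1047 = 19.144594.
Sum = 34.302784.

34.3028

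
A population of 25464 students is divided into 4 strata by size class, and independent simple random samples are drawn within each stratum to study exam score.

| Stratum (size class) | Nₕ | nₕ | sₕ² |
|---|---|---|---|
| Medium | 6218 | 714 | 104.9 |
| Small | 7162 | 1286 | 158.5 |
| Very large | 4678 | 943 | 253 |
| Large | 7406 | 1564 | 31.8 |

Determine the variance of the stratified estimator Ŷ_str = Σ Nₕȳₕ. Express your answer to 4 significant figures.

1.578 × 10^7

Var(Ŷ_str) = Σₕ Nₕ²(1 − fₕ)sₕ²/nₕ.
Medium: 6218²·(1 − 714/6218)·104.9/714 = 5.0281291 × 10^6.
Small: 7162²·(1 − 1286/7162)·158.5/1286 = 5.1868585 × 10^6.
Very large: 4678²·(1 − 943/4678)·253/943 = 4.6876983 × 10^6.
Large: 7406²·(1 − 1564/7406)·31.8/1564 = 879702.11.
Sum = 1.5782388 × 10^7.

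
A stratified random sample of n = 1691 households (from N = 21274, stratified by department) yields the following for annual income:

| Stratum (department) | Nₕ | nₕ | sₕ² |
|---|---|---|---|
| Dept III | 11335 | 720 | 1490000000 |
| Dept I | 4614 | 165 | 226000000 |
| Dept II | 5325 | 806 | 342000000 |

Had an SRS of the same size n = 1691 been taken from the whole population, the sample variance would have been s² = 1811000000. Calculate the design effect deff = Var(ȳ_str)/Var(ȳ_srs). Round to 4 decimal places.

0.6440

Var(ȳ_str) = Σ Wₕ²(1−fₕ)sₕ²/nₕ with Wₕ = Nₕ/21274:
  Dept III: (11335/21274)²·(1−720/11335)·1490000000/720 = 550170.1
  Dept I: (4614/21274)²·(1−165/4614)·226000000/165 = 62124.968
  Dept II: (5325/21274)²·(1−806/5325)·342000000/806 = 22560.811
  → Var(ȳ_str) = 634855.88.
Var(ȳ_srs) = (1 − 1691/21274)·1811000000/1691 = 985836.54.
deff = 634855.88 / 985836.54 = 0.6440.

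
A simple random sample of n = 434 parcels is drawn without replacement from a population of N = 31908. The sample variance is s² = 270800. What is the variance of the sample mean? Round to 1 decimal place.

Under SRS without replacement, Var(ȳ) = (1 − f)·s²/n with f = n/N = 434/31908 = 0.01360160.
Var(ȳ) = (1 − 0.01360160)·270800/434 = 0.98639840·623.96313 = 615.47623.

615.5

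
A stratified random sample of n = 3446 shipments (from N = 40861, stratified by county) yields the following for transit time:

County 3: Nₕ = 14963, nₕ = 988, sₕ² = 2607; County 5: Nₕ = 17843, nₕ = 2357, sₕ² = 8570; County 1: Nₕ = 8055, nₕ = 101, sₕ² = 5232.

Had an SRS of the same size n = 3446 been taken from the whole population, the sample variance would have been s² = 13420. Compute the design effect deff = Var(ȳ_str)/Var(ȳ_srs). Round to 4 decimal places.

Var(ȳ_str) = Σ Wₕ²(1−fₕ)sₕ²/nₕ with Wₕ = Nₕ/40861:
  County 3: (14963/40861)²·(1−988/14963)·2607/988 = 0.33047347
  County 5: (17843/40861)²·(1−2357/17843)·8570/2357 = 0.60174209
  County 1: (8055/40861)²·(1−101/8055)·5232/101 = 1.9878312
  → Var(ȳ_str) = 2.9200468.
Var(ȳ_srs) = (1 − 3446/40861)·13420/3446 = 3.5659398.
deff = 2.9200468 / 3.5659398 = 0.8189.

0.8189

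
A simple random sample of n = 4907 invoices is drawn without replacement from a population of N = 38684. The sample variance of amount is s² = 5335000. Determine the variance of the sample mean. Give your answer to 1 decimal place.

Under SRS without replacement, Var(ȳ) = (1 − f)·s²/n with f = n/N = 4907/38684 = 0.12684831.
Var(ȳ) = (1 − 0.12684831)·5335000/4907 = 0.87315169·1087.2223 = 949.31002.

949.3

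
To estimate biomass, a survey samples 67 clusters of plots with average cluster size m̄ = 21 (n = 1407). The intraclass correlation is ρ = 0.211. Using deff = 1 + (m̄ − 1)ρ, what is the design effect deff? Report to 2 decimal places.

5.22

deff = 1 + (21 − 1)·0.211 = 1 + 4.22 = 5.22.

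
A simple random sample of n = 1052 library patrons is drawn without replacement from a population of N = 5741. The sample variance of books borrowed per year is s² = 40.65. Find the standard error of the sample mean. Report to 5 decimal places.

Under SRS without replacement, Var(ȳ) = (1 − f)·s²/n with f = n/N = 1052/5741 = 0.18324334.
Var(ȳ) = (1 − 0.18324334)·40.65/1052 = 0.81675666·0.038640684 = 0.031560036.
SE(ȳ) = √(0.031560036) = 0.17765.

0.17765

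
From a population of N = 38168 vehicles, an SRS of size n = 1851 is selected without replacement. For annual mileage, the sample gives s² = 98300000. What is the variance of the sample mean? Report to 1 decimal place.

Under SRS without replacement, Var(ȳ) = (1 − f)·s²/n with f = n/N = 1851/38168 = 0.04849612.
Var(ȳ) = (1 − 0.04849612)·98300000/1851 = 0.95150388·53106.429 = 50530.973.

50531.0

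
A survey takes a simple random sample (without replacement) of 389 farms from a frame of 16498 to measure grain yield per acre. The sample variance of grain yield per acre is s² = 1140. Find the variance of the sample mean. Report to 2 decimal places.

Under SRS without replacement, Var(ȳ) = (1 − f)·s²/n with f = n/N = 389/16498 = 0.02357862.
Var(ȳ) = (1 − 0.02357862)·1140/389 = 0.97642138·2.9305913 = 2.861492.

2.86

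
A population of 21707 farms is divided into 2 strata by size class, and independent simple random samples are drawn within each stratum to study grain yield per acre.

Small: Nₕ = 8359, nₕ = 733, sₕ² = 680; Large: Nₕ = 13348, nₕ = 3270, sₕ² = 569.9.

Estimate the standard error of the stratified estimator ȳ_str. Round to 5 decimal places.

Var(ȳ_str) = Σₕ Wₕ²(1 − fₕ)sₕ²/nₕ with Wₕ = Nₕ/N, N = 21707.
Small: Wₕ = 0.38508315; term = 0.38508315²·(1 − 0.08768992)·680/733 = 0.12550368.
Large: Wₕ = 0.61491685; term = 0.61491685²·(1 − 0.24498052)·569.9/3270 = 0.049755586.
Sum = 0.17525927.
SE = √(0.17525927) = 0.41864.

0.41864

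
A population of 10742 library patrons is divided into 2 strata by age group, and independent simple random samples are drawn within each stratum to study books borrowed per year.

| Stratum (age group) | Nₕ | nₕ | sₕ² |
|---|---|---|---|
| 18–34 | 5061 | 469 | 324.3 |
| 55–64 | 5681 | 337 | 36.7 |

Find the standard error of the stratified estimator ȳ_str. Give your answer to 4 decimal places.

Var(ȳ_str) = Σₕ Wₕ²(1 − fₕ)sₕ²/nₕ with Wₕ = Nₕ/N, N = 10742.
18–34: Wₕ = 0.47114131; term = 0.47114131²·(1 − 0.09266943)·324.3/469 = 0.13926501.
55–64: Wₕ = 0.52885869; term = 0.52885869²·(1 − 0.05932054)·36.7/337 = 0.028652143.
Sum = 0.16791715.
SE = √(0.16791715) = 0.4098.

0.4098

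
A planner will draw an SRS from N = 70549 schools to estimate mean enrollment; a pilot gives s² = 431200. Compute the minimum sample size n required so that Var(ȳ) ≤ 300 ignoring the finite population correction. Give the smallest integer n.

Without fpc, n₀ = s²/D = 431200/300 = 1437.3333.
Rounding up, n = 1438.

1438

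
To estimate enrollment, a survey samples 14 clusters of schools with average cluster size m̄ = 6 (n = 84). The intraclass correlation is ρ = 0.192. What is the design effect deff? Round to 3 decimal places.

1.960

deff = 1 + (6 − 1)·0.192 = 1 + 0.96 = 1.96.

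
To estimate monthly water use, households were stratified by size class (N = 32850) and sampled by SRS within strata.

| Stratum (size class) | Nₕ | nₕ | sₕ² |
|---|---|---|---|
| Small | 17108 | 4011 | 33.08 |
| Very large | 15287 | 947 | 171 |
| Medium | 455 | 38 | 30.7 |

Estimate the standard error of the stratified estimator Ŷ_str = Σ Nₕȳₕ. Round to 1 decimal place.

Var(Ŷ_str) = Σₕ Nₕ²(1 − fₕ)sₕ²/nₕ.
Small: 17108²·(1 − 4011/17108)·33.08/4011 = 1.8479232 × 10^6.
Very large: 15287²·(1 − 947/15287)·171/947 = 3.9583806 × 10^7.
Medium: 455²·(1 − 38/455)·30.7/38 = 153285.91.
Sum = 4.1585015 × 10^7.
SE = √(4.1585015 × 10^7) = 6448.6.

6448.6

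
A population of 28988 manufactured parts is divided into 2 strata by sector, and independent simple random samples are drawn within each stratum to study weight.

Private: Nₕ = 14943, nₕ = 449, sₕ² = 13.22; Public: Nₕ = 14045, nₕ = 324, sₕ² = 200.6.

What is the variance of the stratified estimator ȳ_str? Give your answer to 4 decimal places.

Var(ȳ_str) = Σₕ Wₕ²(1 − fₕ)sₕ²/nₕ with Wₕ = Nₕ/N, N = 28988.
Private: Wₕ = 0.51548917; term = 0.51548917²·(1 − 0.03004751)·13.22/449 = 0.0075888272.
Public: Wₕ = 0.48451083; term = 0.48451083²·(1 − 0.02306871)·200.6/324 = 0.14198973.
Sum = 0.14957856.

0.1496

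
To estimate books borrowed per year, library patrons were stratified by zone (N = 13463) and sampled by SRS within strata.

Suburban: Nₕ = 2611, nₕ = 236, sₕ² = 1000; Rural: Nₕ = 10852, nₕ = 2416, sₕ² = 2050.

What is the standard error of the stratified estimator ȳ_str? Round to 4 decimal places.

0.7573

Var(ȳ_str) = Σₕ Wₕ²(1 − fₕ)sₕ²/nₕ with Wₕ = Nₕ/N, N = 13463.
Suburban: Wₕ = 0.19393894; term = 0.19393894²·(1 − 0.09038682)·1000/236 = 0.14496888.
Rural: Wₕ = 0.80606106; term = 0.80606106²·(1 − 0.22263177)·2050/2416 = 0.42856786.
Sum = 0.57353674.
SE = √(0.57353674) = 0.7573.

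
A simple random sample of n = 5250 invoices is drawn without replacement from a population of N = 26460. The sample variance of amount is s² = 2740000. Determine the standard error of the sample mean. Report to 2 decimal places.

Under SRS without replacement, Var(ȳ) = (1 − f)·s²/n with f = n/N = 5250/26460 = 0.19841270.
Var(ȳ) = (1 − 0.19841270)·2740000/5250 = 0.80158730·521.90476 = 418.35223.
SE(ȳ) = √(418.35223) = 20.45.

20.45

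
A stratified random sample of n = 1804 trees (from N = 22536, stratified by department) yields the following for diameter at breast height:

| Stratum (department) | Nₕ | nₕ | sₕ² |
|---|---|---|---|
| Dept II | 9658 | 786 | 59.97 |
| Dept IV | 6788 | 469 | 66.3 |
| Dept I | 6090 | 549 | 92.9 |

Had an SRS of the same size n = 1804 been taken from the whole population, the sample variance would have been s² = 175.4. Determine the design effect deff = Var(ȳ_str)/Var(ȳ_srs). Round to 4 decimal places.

0.4031

Var(ȳ_str) = Σ Wₕ²(1−fₕ)sₕ²/nₕ with Wₕ = Nₕ/22536:
  Dept II: (9658/22536)²·(1−786/9658)·59.97/786 = 0.012872609
  Dept IV: (6788/22536)²·(1−469/6788)·66.3/469 = 0.011939254
  Dept I: (6090/22536)²·(1−549/6090)·92.9/549 = 0.011243335
  → Var(ȳ_str) = 0.036055198.
Var(ȳ_srs) = (1 − 1804/22536)·175.4/1804 = 0.089445279.
deff = 0.036055198 / 0.089445279 = 0.4031.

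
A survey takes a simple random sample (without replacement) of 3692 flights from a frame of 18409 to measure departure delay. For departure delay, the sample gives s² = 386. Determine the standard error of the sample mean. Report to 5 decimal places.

0.28911

Under SRS without replacement, Var(ȳ) = (1 − f)·s²/n with f = n/N = 3692/18409 = 0.20055408.
Var(ȳ) = (1 − 0.20055408)·386/3692 = 0.79944592·0.10455038 = 0.083582374.
SE(ȳ) = √(0.083582374) = 0.28911.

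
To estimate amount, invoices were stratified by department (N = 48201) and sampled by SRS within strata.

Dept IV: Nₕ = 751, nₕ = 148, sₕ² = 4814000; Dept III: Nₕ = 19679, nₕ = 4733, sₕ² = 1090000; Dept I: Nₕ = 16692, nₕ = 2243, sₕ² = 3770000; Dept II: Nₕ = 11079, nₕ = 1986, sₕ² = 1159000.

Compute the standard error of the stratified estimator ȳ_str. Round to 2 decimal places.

15.34

Var(ȳ_str) = Σₕ Wₕ²(1 − fₕ)sₕ²/nₕ with Wₕ = Nₕ/N, N = 48201.
Dept IV: Wₕ = 0.01558059; term = 0.01558059²·(1 − 0.19707057)·4814000/148 = 6.3400039.
Dept III: Wₕ = 0.40826954; term = 0.40826954²·(1 − 0.24051019)·1090000/4733 = 29.15452.
Dept I: Wₕ = 0.34629987; term = 0.34629987²·(1 − 0.13437575)·3770000/2243 = 174.4802.
Dept II: Wₕ = 0.22985000; term = 0.22985000²·(1 − 0.17925806)·1159000/1986 = 25.304622.
Sum = 235.27935.
SE = √(235.27935) = 15.34.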